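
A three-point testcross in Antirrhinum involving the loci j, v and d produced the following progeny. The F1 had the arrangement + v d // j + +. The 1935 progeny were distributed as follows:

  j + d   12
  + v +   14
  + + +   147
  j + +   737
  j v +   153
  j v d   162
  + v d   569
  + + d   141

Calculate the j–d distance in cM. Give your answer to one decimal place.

The two rarest classes, + v + and j + d, are the double crossovers. Comparing them with the parentals, only the d allele has switched, so d is the middle locus and the order is j – d – v.
Crossovers in the j–d interval produce the single-crossover classes j v d and + + + (162 + 147 = 309) plus the double crossovers (26).
RF(j–d) = (309 + 26) / 1935 = 335/1935 = 0.1731 → 17.3 cM.

17.3 cM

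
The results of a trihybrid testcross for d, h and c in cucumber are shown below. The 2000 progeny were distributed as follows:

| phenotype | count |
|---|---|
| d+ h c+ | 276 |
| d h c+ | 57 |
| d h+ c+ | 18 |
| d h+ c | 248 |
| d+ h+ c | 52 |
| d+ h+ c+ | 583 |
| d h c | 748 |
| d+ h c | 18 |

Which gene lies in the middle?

The two most frequent reciprocal classes, d h c and d+ h+ c+, are the parental types, so the F1 was d h c / d+ h+ c+.
The two rarest classes, d+ h c and d h+ c+, are the double crossovers. Comparing them with the parentals, only the d allele has switched, so d is the middle locus and the order is h – d – c.

d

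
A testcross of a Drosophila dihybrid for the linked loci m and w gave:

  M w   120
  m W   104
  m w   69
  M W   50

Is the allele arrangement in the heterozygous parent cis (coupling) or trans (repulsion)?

The two most frequent classes are M w (120) and m W (104); these are the parental (non-recombinant) types.
So the F1 carried M w on one chromosome and m W on the other — the recessive alleles are on opposite chromosomes (trans / repulsion).

trans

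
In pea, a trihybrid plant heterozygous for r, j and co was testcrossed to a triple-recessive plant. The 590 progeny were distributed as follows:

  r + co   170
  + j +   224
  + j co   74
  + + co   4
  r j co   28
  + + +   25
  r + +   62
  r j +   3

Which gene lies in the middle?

The two most frequent reciprocal classes, r + co and + j +, are the parental types, so the F1 was r + co / + j +.
The two rarest classes, + + co and r j +, are the double crossovers. Comparing them with the parentals, only the r allele has switched, so r is the middle locus and the order is j – r – co.

r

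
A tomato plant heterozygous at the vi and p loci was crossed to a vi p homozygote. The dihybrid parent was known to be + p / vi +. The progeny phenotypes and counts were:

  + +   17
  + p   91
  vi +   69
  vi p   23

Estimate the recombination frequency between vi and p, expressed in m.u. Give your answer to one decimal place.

The recombinant classes are + + and vi p: 17 + 23 = 40.
Recombination frequency = 40/200 = 0.2000 ≈ 20.0%, i.e. 20.0 m.u.

20.0 m.u.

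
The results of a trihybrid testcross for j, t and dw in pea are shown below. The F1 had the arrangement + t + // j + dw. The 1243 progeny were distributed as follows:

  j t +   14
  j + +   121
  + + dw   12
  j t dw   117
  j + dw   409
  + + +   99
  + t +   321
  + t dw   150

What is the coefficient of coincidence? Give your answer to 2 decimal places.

The two rarest classes, j t + and + + dw, are the double crossovers. Comparing them with the parentals, only the j allele has switched, so j is the middle locus and the order is dw – j – t.
dw–j: (271 + 26)/1243 = 0.2389; j–t: (216 + 26)/1243 = 0.1947.
Expected DCO frequency = 0.2389 × 0.1947 ≈ 0.04651; observed = 26/1243 ≈ 0.02092.
Coefficient of coincidence = 0.02092/0.04651 ≈ 0.45.

0.45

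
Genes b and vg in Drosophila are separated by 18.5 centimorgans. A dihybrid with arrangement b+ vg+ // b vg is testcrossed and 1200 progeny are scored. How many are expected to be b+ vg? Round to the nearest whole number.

111

A map distance of 18.5 centimorgans corresponds to a recombination frequency of 0.185.
The F1 is b+ vg+ / b vg, so b+ vg is a recombinant gamete class with expected frequency r/2 = 0.185/2 = 0.0925.
Expected number = 0.0925 × 1200 = 111.00 ≈ 111.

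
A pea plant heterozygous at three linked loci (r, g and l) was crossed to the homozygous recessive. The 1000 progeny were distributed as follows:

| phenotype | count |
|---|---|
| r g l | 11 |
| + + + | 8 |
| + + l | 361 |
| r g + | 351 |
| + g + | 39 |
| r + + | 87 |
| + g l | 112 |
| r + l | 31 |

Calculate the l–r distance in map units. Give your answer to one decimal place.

The two most frequent reciprocal classes, r g + and + + l, are the parental types, so the F1 was r g + / + + l.
The two rarest classes, r g l and + + +, are the double crossovers. Comparing them with the parentals, only the l allele has switched, so l is the middle locus and the order is g – l – r.
Crossovers in the l–r interval produce the single-crossover classes + g + and r + l (39 + 31 = 70) plus the double crossovers (19).
RF(l–r) = (70 + 19) / 1000 = 89/1000 = 0.0890 → 8.9 map units.

8.9 map units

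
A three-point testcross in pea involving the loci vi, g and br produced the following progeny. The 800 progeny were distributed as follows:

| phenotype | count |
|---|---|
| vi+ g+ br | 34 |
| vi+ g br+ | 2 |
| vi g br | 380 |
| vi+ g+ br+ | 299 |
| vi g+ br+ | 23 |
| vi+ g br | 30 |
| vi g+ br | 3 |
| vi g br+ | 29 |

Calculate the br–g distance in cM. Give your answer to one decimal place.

The two most frequent reciprocal classes, vi+ g+ br+ and vi g br, are the parental types, so the F1 was vi+ g+ br+ / vi g br.
The two rarest classes, vi+ g br+ and vi g+ br, are the double crossovers. Comparing them with the parentals, only the g allele has switched, so g is the middle locus and the order is vi – g – br.
Crossovers in the g–br interval produce the single-crossover classes vi+ g+ br and vi g br+ (34 + 29 = 63) plus the double crossovers (5).
RF(g–br) = (63 + 5) / 800 = 68/800 = 0.0850 → 8.5 cM.

8.5 cM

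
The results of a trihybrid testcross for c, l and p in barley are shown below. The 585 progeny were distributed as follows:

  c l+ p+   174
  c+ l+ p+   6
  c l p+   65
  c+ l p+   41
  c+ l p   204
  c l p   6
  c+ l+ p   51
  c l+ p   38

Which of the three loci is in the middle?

c

The two most frequent reciprocal classes, c l+ p+ and c+ l p, are the parental types, so the F1 was c l+ p+ / c+ l p.
The two rarest classes, c+ l+ p+ and c l p, are the double crossovers. Comparing them with the parentals, only the c allele has switched, so c is the middle locus and the order is l – c – p.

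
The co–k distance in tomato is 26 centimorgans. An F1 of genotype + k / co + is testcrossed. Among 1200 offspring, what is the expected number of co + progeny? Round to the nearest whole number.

444

A map distance of 26 centimorgans corresponds to a recombination frequency of 0.260.
The F1 is + k / co +, so co + is a parental gamete class with expected frequency (1 − r)/2 = 0.740/2 = 0.3700.
Expected number = 0.3700 × 1200 = 444.00 ≈ 444.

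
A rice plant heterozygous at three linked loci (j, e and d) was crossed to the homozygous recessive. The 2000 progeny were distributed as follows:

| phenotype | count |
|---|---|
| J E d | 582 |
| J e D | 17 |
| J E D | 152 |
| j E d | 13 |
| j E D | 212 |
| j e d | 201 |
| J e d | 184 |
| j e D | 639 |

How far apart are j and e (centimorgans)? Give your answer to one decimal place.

The two most frequent reciprocal classes, j e D and J E d, are the parental types, so the F1 was j e D / J E d.
The two rarest classes, J e D and j E d, are the double crossovers. Comparing them with the parentals, only the j allele has switched, so j is the middle locus and the order is e – j – d.
Crossovers in the e–j interval produce the single-crossover classes j E D and J e d (212 + 184 = 396) plus the double crossovers (30).
RF(e–j) = (396 + 30) / 2000 = 426/2000 = 0.2130 → 21.3 centimorgans.

21.3 centimorgans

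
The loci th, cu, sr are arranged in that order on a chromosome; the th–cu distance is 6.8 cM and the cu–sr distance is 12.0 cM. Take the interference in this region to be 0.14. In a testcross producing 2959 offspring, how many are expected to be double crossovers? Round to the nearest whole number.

Map distances give recombination frequencies of 0.068 and 0.120 for the two intervals.
With interference 0.14 (so coincidence = 0.86), expected double-crossover frequency = 0.068 × 0.120 × 0.86 = 0.00702.
Expected number = 0.00702 × 2959 = 20.77 ≈ 21.

21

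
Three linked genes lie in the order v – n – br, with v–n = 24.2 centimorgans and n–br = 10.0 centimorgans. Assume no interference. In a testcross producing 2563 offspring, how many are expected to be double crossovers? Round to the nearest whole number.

62

Map distances give recombination frequencies of 0.242 and 0.100 for the two intervals.
With no interference, expected double-crossover frequency = 0.242 × 0.100 = 0.02420.
Expected number = 0.02420 × 2563 = 62.02 ≈ 62.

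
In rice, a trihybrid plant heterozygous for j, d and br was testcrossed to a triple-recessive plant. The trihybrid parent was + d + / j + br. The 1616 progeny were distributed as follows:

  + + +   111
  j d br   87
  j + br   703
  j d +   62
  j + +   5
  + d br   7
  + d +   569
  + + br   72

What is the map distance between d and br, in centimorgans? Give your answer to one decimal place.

The two rarest classes, + d br and j + +, are the double crossovers. Comparing them with the parentals, only the br allele has switched, so br is the middle locus and the order is j – br – d.
Crossovers in the br–d interval produce the single-crossover classes + + + and j d br (111 + 87 = 198) plus the double crossovers (12).
RF(br–d) = (198 + 12) / 1616 = 210/1616 = 0.1300 → 13.0 centimorgans.

13.0 centimorgans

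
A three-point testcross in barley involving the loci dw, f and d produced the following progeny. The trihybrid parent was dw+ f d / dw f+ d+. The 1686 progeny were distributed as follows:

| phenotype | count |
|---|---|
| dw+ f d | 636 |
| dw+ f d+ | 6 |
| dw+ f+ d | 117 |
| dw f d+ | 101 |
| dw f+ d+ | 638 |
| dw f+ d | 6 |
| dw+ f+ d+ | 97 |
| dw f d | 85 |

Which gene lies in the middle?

d

The two rarest classes, dw+ f d+ and dw f+ d, are the double crossovers. Comparing them with the parentals, only the d allele has switched, so d is the middle locus and the order is f – d – dw.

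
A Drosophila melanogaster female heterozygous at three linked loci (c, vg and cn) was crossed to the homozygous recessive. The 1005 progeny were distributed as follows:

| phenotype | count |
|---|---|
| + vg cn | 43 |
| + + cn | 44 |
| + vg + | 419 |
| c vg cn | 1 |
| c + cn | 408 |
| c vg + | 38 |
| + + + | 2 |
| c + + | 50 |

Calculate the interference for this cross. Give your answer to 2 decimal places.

0.63

The two most frequent reciprocal classes, c + cn and + vg +, are the parental types, so the F1 was c + cn / + vg +.
The two rarest classes, c vg cn and + + +, are the double crossovers. Comparing them with the parentals, only the vg allele has switched, so vg is the middle locus and the order is cn – vg – c.
cn–vg: (93 + 3)/1005 = 0.0955; vg–c: (82 + 3)/1005 = 0.0846.
Expected DCO frequency = 0.0955 × 0.0846 ≈ 0.00808; observed = 3/1005 ≈ 0.00299.
Coefficient of coincidence = 0.00299/0.00808 ≈ 0.37; interference = 1 − 0.37 = 0.63.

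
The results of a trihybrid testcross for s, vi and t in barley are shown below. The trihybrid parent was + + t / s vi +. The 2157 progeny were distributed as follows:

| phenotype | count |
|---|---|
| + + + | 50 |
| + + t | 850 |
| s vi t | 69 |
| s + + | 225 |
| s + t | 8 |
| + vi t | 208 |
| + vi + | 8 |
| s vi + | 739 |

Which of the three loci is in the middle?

s

The two rarest classes, s + t and + vi +, are the double crossovers. Comparing them with the parentals, only the s allele has switched, so s is the middle locus and the order is t – s – vi.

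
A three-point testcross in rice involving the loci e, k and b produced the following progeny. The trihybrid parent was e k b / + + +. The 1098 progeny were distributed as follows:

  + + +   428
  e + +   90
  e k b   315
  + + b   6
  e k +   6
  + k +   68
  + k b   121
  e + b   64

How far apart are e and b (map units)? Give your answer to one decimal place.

The two rarest classes, e k + and + + b, are the double crossovers. Comparing them with the parentals, only the b allele has switched, so b is the middle locus and the order is e – b – k.
Crossovers in the e–b interval produce the single-crossover classes + k b and e + + (121 + 90 = 211) plus the double crossovers (12).
RF(e–b) = (211 + 12) / 1098 = 223/1098 = 0.2031 → 20.3 map units.

20.3 map units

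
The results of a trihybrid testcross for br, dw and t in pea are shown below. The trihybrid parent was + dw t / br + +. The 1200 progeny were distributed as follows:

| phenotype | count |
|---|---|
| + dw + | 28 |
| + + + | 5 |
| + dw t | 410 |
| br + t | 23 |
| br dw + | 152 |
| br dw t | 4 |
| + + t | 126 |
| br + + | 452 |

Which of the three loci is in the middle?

The two rarest classes, br dw t and + + +, are the double crossovers. Comparing them with the parentals, only the br allele has switched, so br is the middle locus and the order is t – br – dw.

br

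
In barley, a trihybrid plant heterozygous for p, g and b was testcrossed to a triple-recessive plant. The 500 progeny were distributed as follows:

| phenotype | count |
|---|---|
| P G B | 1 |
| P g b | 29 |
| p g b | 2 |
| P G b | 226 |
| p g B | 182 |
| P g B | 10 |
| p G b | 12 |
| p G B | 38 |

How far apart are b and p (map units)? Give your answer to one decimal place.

The two most frequent reciprocal classes, p g B and P G b, are the parental types, so the F1 was p g B / P G b.
The two rarest classes, p g b and P G B, are the double crossovers. Comparing them with the parentals, only the b allele has switched, so b is the middle locus and the order is p – b – g.
Crossovers in the p–b interval produce the single-crossover classes P g B and p G b (10 + 12 = 22) plus the double crossovers (3).
RF(p–b) = (22 + 3) / 500 = 25/500 = 0.0500 → 5.0 map units.

5.0 map units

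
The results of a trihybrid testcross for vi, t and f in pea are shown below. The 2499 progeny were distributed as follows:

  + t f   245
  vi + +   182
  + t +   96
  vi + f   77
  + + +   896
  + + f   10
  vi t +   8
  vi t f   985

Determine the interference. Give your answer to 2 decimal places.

0.47

The two most frequent reciprocal classes, + + + and vi t f, are the parental types, so the F1 was + + + / vi t f.
The two rarest classes, + + f and vi t +, are the double crossovers. Comparing them with the parentals, only the f allele has switched, so f is the middle locus and the order is vi – f – t.
vi–f: (427 + 18)/2499 = 0.1781; f–t: (173 + 18)/2499 = 0.0764.
Expected DCO frequency = 0.1781 × 0.0764 ≈ 0.01361; observed = 18/2499 ≈ 0.00720.
Coefficient of coincidence = 0.00720/0.01361 ≈ 0.53; interference = 1 − 0.53 = 0.47.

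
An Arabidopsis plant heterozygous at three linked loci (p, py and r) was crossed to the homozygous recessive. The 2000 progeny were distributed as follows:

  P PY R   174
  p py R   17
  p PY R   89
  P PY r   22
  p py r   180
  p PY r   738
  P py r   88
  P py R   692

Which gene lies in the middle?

The two most frequent reciprocal classes, P py R and p PY r, are the parental types, so the F1 was P py R / p PY r.
The two rarest classes, p py R and P PY r, are the double crossovers. Comparing them with the parentals, only the p allele has switched, so p is the middle locus and the order is py – p – r.

p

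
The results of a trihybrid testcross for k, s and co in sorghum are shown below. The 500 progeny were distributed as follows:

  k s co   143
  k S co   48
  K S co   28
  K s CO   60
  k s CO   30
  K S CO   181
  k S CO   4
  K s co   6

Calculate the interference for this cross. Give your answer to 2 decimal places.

0.38

The two most frequent reciprocal classes, K S CO and k s co, are the parental types, so the F1 was K S CO / k s co.
The two rarest classes, k S CO and K s co, are the double crossovers. Comparing them with the parentals, only the k allele has switched, so k is the middle locus and the order is co – k – s.
co–k: (58 + 10)/500 = 0.1360; k–s: (108 + 10)/500 = 0.2360.
Expected DCO frequency = 0.1360 × 0.2360 ≈ 0.03210; observed = 10/500 ≈ 0.02000.
Coefficient of coincidence = 0.02000/0.03210 ≈ 0.62; interference = 1 − 0.62 = 0.38.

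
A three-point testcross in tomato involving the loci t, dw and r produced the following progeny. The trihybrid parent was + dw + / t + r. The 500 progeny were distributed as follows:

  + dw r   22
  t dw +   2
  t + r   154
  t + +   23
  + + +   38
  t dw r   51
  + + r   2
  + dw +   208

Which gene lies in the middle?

The two rarest classes, t dw + and + + r, are the double crossovers. Comparing them with the parentals, only the t allele has switched, so t is the middle locus and the order is r – t – dw.

t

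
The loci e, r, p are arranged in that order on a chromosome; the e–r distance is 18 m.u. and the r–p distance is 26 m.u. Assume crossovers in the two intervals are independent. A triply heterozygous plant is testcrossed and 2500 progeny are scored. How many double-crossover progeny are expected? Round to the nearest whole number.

117

Map distances give recombination frequencies of 0.180 and 0.260 for the two intervals.
With no interference, expected double-crossover frequency = 0.180 × 0.260 = 0.04680.
Expected number = 0.04680 × 2500 = 117.00 ≈ 117.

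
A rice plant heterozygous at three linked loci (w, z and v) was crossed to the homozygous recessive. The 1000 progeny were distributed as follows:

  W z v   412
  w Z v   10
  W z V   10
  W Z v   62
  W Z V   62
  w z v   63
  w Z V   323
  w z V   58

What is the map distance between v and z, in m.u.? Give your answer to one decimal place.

14.0 m.u.

The two most frequent reciprocal classes, W z v and w Z V, are the parental types, so the F1 was W z v / w Z V.
The two rarest classes, W z V and w Z v, are the double crossovers. Comparing them with the parentals, only the v allele has switched, so v is the middle locus and the order is w – v – z.
Crossovers in the v–z interval produce the single-crossover classes W Z v and w z V (62 + 58 = 120) plus the double crossovers (20).
RF(v–z) = (120 + 20) / 1000 = 140/1000 = 0.1400 → 14.0 m.u.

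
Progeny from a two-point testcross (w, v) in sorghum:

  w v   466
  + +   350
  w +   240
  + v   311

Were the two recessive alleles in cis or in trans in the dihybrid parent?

The two most frequent classes are + + (350) and w v (466); these are the parental (non-recombinant) types.
So the F1 carried + + on one chromosome and w v on the other — the recessive alleles are on the same chromosome (cis / coupling).

cis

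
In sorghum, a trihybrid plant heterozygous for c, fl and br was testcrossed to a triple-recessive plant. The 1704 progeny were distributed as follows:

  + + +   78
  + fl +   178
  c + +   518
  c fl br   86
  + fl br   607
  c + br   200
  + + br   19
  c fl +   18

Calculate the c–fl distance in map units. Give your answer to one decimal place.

11.8 map units

The two most frequent reciprocal classes, c + + and + fl br, are the parental types, so the F1 was c + + / + fl br.
The two rarest classes, c fl + and + + br, are the double crossovers. Comparing them with the parentals, only the fl allele has switched, so fl is the middle locus and the order is c – fl – br.
Crossovers in the c–fl interval produce the single-crossover classes + + + and c fl br (78 + 86 = 164) plus the double crossovers (37).
RF(c–fl) = (164 + 37) / 1704 = 201/1704 = 0.1180 → 11.8 map units.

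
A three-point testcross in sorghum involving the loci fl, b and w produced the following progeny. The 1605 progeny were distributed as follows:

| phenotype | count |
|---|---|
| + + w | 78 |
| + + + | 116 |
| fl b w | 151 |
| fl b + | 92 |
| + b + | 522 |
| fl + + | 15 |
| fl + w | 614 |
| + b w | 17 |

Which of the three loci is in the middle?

w

The two most frequent reciprocal classes, fl + w and + b +, are the parental types, so the F1 was fl + w / + b +.
The two rarest classes, fl + + and + b w, are the double crossovers. Comparing them with the parentals, only the w allele has switched, so w is the middle locus and the order is fl – w – b.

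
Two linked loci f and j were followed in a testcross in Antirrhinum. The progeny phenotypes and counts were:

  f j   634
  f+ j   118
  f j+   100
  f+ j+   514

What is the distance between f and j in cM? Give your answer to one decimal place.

The two most frequent classes, f+ j+ (514) and f j (634), are the parental types, so the F1 was f+ j+ / f j.
The recombinant classes are f+ j and f j+: 118 + 100 = 218.
Recombination frequency = 218/1366 = 0.1596 ≈ 16.0%, i.e. 16.0 cM.

16.0 cM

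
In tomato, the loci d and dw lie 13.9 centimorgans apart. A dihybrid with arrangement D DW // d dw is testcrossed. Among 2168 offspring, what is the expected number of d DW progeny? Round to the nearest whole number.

151

A map distance of 13.9 centimorgans corresponds to a recombination frequency of 0.139.
The F1 is D DW / d dw, so d DW is a recombinant gamete class with expected frequency r/2 = 0.139/2 = 0.0695.
Expected number = 0.0695 × 2168 = 150.68 ≈ 151.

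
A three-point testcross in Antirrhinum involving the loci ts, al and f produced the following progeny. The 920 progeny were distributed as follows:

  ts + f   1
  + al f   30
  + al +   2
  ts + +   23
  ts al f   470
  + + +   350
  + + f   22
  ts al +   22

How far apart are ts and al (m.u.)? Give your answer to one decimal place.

6.1 m.u.

The two most frequent reciprocal classes, ts al f and + + +, are the parental types, so the F1 was ts al f / + + +.
The two rarest classes, ts + f and + al +, are the double crossovers. Comparing them with the parentals, only the al allele has switched, so al is the middle locus and the order is f – al – ts.
Crossovers in the al–ts interval produce the single-crossover classes + al f and ts + + (30 + 23 = 53) plus the double crossovers (3).
RF(al–ts) = (53 + 3) / 920 = 56/920 = 0.0609 → 6.1 m.u.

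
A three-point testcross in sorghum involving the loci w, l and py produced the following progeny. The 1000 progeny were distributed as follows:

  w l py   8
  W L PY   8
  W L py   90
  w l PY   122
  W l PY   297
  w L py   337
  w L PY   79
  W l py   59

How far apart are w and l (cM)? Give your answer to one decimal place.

The two most frequent reciprocal classes, W l PY and w L py, are the parental types, so the F1 was W l PY / w L py.
The two rarest classes, W L PY and w l py, are the double crossovers. Comparing them with the parentals, only the l allele has switched, so l is the middle locus and the order is py – l – w.
Crossovers in the l–w interval produce the single-crossover classes w l PY and W L py (122 + 90 = 212) plus the double crossovers (16).
RF(l–w) = (212 + 16) / 1000 = 228/1000 = 0.2280 → 22.8 cM.

22.8 cM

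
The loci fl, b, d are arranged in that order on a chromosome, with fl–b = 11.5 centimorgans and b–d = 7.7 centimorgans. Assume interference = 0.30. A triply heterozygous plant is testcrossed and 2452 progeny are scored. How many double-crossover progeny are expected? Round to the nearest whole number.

Map distances give recombination frequencies of 0.115 and 0.077 for the two intervals.
With interference 0.30 (so coincidence = 0.70), expected double-crossover frequency = 0.115 × 0.077 × 0.70 = 0.00620.
Expected number = 0.00620 × 2452 = 15.20 ≈ 15.

15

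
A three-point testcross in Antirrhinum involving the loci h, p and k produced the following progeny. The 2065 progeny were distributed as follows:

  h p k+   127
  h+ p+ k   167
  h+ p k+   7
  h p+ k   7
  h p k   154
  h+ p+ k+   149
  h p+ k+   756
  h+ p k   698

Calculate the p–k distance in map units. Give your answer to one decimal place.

14.9 map units

The two most frequent reciprocal classes, h p+ k+ and h+ p k, are the parental types, so the F1 was h p+ k+ / h+ p k.
The two rarest classes, h p+ k and h+ p k+, are the double crossovers. Comparing them with the parentals, only the k allele has switched, so k is the middle locus and the order is p – k – h.
Crossovers in the p–k interval produce the single-crossover classes h p k+ and h+ p+ k (127 + 167 = 294) plus the double crossovers (14).
RF(p–k) = (294 + 14) / 2065 = 308/2065 = 0.1492 → 14.9 map units.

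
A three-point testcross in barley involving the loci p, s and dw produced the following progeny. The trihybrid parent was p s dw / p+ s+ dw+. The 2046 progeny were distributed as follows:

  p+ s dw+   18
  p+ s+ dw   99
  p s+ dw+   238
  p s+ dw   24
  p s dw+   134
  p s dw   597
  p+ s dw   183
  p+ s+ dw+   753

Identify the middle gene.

s

The two rarest classes, p s+ dw and p+ s dw+, are the double crossovers. Comparing them with the parentals, only the s allele has switched, so s is the middle locus and the order is p – s – dw.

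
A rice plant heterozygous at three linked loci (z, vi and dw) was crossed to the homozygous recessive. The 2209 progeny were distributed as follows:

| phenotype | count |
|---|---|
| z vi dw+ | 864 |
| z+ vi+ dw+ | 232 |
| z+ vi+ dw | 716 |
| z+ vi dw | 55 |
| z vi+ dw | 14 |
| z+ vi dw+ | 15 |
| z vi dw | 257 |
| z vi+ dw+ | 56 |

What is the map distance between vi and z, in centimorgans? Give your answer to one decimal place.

The two most frequent reciprocal classes, z vi dw+ and z+ vi+ dw, are the parental types, so the F1 was z vi dw+ / z+ vi+ dw.
The two rarest classes, z+ vi dw+ and z vi+ dw, are the double crossovers. Comparing them with the parentals, only the z allele has switched, so z is the middle locus and the order is dw – z – vi.
Crossovers in the z–vi interval produce the single-crossover classes z vi+ dw+ and z+ vi dw (56 + 55 = 111) plus the double crossovers (29).
RF(z–vi) = (111 + 29) / 2209 = 140/2209 = 0.0634 → 6.3 centimorgans.

6.3 centimorgans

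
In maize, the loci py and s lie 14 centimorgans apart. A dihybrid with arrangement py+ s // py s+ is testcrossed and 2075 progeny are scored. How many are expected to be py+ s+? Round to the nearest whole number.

145

A map distance of 14 centimorgans corresponds to a recombination frequency of 0.140.
The F1 is py+ s / py s+, so py+ s+ is a recombinant gamete class with expected frequency r/2 = 0.140/2 = 0.0700.
Expected number = 0.0700 × 2075 = 145.25 ≈ 145.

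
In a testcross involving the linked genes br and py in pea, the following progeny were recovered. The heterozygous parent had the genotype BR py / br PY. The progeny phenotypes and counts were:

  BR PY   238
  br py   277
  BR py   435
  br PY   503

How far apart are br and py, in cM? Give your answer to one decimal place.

The recombinant classes are BR PY and br py: 238 + 277 = 515.
Recombination frequency = 515/1453 = 0.3544 ≈ 35.4%, i.e. 35.4 cM.

35.4 cM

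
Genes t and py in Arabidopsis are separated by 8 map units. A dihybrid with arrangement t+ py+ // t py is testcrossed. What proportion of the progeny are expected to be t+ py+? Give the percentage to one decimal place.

A map distance of 8 map units corresponds to a recombination frequency of 0.080.
The F1 is t+ py+ / t py, so t+ py+ is a parental gamete class with expected frequency (1 − r)/2 = 0.920/2 = 0.4600.
That is 0.4600 = 46.0% of the progeny.

46.0%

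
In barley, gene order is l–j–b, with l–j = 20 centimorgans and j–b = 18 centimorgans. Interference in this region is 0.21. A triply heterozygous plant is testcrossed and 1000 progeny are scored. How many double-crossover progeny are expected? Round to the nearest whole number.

Map distances give recombination frequencies of 0.200 and 0.180 for the two intervals.
With interference 0.21 (so coincidence = 0.79), expected double-crossover frequency = 0.200 × 0.180 × 0.79 = 0.02844.
Expected number = 0.02844 × 1000 = 28.44 ≈ 28.

28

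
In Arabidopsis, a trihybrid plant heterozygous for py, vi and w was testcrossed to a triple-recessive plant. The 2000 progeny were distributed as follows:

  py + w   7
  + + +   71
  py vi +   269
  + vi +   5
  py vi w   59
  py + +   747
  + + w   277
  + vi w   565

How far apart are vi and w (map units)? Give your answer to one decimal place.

27.9 map units

The two most frequent reciprocal classes, + vi w and py + +, are the parental types, so the F1 was + vi w / py + +.
The two rarest classes, + vi + and py + w, are the double crossovers. Comparing them with the parentals, only the w allele has switched, so w is the middle locus and the order is py – w – vi.
Crossovers in the w–vi interval produce the single-crossover classes + + w and py vi + (277 + 269 = 546) plus the double crossovers (12).
RF(w–vi) = (546 + 12) / 2000 = 558/2000 = 0.2790 → 27.9 map units.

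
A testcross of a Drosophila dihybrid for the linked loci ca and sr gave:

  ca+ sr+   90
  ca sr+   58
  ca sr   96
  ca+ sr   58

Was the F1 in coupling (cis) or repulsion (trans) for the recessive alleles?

cis

The two most frequent classes are ca+ sr+ (90) and ca sr (96); these are the parental (non-recombinant) types.
So the F1 carried ca+ sr+ on one chromosome and ca sr on the other — the recessive alleles are on the same chromosome (cis / coupling).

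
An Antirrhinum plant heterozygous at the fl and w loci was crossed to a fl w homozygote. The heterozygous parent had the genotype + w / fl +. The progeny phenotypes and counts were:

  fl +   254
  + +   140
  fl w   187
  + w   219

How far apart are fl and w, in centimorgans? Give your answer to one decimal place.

40.9 centimorgans

The recombinant classes are + + and fl w: 140 + 187 = 327.
Recombination frequency = 327/800 = 0.4088 ≈ 40.9%, i.e. 40.9 centimorgans.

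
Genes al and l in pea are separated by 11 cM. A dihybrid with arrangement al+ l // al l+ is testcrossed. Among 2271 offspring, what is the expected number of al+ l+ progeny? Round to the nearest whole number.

125

A map distance of 11 cM corresponds to a recombination frequency of 0.110.
The F1 is al+ l / al l+, so al+ l+ is a recombinant gamete class with expected frequency r/2 = 0.110/2 = 0.0550.
Expected number = 0.0550 × 2271 = 124.91 ≈ 125.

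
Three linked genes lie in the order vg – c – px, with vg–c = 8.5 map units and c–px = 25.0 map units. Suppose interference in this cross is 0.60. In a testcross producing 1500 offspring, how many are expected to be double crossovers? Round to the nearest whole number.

13

Map distances give recombination frequencies of 0.085 and 0.250 for the two intervals.
With interference 0.60 (so coincidence = 0.40), expected double-crossover frequency = 0.085 × 0.250 × 0.40 = 0.00850.
Expected number = 0.00850 × 1500 = 12.75 ≈ 13.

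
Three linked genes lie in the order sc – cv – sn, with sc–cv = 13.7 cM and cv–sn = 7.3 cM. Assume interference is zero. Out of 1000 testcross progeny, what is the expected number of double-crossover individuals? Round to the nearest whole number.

Map distances give recombination frequencies of 0.137 and 0.073 for the two intervals.
With no interference, expected double-crossover frequency = 0.137 × 0.073 = 0.01000.
Expected number = 0.01000 × 1000 = 10.00 ≈ 10.

10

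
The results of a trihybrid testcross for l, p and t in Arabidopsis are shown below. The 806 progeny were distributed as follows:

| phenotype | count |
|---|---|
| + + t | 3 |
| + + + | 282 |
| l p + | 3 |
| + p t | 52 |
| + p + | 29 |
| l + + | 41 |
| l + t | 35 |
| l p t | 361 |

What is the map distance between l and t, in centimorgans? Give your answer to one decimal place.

12.3 centimorgans

The two most frequent reciprocal classes, + + + and l p t, are the parental types, so the F1 was + + + / l p t.
The two rarest classes, + + t and l p +, are the double crossovers. Comparing them with the parentals, only the t allele has switched, so t is the middle locus and the order is p – t – l.
Crossovers in the t–l interval produce the single-crossover classes l + + and + p t (41 + 52 = 93) plus the double crossovers (6).
RF(t–l) = (93 + 6) / 806 = 99/806 = 0.1228 → 12.3 centimorgans.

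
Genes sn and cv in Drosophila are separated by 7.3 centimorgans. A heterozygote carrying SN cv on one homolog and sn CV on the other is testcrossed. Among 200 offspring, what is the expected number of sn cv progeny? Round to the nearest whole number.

A map distance of 7.3 centimorgans corresponds to a recombination frequency of 0.073.
The F1 is SN cv / sn CV, so sn cv is a recombinant gamete class with expected frequency r/2 = 0.073/2 = 0.0365.
Expected number = 0.0365 × 200 = 7.30 ≈ 7.

7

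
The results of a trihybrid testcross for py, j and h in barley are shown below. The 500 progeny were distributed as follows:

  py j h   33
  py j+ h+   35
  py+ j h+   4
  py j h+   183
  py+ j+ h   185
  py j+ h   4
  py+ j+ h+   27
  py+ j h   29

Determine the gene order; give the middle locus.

The two most frequent reciprocal classes, py j h+ and py+ j+ h, are the parental types, so the F1 was py j h+ / py+ j+ h.
The two rarest classes, py+ j h+ and py j+ h, are the double crossovers. Comparing them with the parentals, only the py allele has switched, so py is the middle locus and the order is h – py – j.

py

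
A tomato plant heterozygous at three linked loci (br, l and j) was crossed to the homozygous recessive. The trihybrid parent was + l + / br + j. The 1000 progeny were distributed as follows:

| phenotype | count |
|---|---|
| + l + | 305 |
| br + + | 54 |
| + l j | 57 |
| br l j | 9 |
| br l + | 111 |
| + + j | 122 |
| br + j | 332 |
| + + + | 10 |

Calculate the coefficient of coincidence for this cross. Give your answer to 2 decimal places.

0.58

The two rarest classes, + + + and br l j, are the double crossovers. Comparing them with the parentals, only the l allele has switched, so l is the middle locus and the order is br – l – j.
br–l: (233 + 19)/1000 = 0.2520; l–j: (111 + 19)/1000 = 0.1300.
Expected DCO frequency = 0.2520 × 0.1300 ≈ 0.03276; observed = 19/1000 ≈ 0.01900.
Coefficient of coincidence = 0.01900/0.03276 ≈ 0.58.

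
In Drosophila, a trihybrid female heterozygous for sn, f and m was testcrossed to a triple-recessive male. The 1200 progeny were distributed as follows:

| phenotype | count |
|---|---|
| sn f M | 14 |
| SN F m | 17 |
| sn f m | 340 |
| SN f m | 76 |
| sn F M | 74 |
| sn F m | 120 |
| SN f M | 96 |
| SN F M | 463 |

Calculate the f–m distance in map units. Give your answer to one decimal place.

The two most frequent reciprocal classes, sn f m and SN F M, are the parental types, so the F1 was sn f m / SN F M.
The two rarest classes, sn f M and SN F m, are the double crossovers. Comparing them with the parentals, only the m allele has switched, so m is the middle locus and the order is f – m – sn.
Crossovers in the f–m interval produce the single-crossover classes sn F m and SN f M (120 + 96 = 216) plus the double crossovers (31).
RF(f–m) = (216 + 31) / 1200 = 247/1200 = 0.2058 → 20.6 map units.

20.6 map units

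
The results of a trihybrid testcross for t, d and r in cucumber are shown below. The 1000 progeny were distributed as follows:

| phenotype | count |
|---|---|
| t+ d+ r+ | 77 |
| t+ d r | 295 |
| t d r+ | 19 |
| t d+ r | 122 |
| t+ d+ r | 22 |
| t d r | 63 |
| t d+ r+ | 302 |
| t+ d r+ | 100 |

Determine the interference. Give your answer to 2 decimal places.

0.14

The two most frequent reciprocal classes, t d+ r+ and t+ d r, are the parental types, so the F1 was t d+ r+ / t+ d r.
The two rarest classes, t d r+ and t+ d+ r, are the double crossovers. Comparing them with the parentals, only the d allele has switched, so d is the middle locus and the order is r – d – t.
r–d: (222 + 41)/1000 = 0.2630; d–t: (140 + 41)/1000 = 0.1810.
Expected DCO frequency = 0.2630 × 0.1810 ≈ 0.04760; observed = 41/1000 ≈ 0.04100.
Coefficient of coincidence = 0.04100/0.04760 ≈ 0.86; interference = 1 − 0.86 = 0.14.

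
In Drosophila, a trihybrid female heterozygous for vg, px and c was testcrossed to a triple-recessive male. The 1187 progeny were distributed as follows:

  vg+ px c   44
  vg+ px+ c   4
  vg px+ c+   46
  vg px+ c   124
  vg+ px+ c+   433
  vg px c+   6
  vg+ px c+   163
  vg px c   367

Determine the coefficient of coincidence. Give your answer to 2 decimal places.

0.40

The two most frequent reciprocal classes, vg+ px+ c+ and vg px c, are the parental types, so the F1 was vg+ px+ c+ / vg px c.
The two rarest classes, vg+ px+ c and vg px c+, are the double crossovers. Comparing them with the parentals, only the c allele has switched, so c is the middle locus and the order is px – c – vg.
px–c: (287 + 10)/1187 = 0.2502; c–vg: (90 + 10)/1187 = 0.0842.
Expected DCO frequency = 0.2502 × 0.0842 ≈ 0.02107; observed = 10/1187 ≈ 0.00842.
Coefficient of coincidence = 0.00842/0.02107 ≈ 0.40.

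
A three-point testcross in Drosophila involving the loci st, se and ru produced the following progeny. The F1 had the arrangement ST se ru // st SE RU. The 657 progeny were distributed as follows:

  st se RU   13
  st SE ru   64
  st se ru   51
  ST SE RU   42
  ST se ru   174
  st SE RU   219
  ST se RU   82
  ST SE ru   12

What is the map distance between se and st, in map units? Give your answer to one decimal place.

The two rarest classes, ST SE ru and st se RU, are the double crossovers. Comparing them with the parentals, only the se allele has switched, so se is the middle locus and the order is ru – se – st.
Crossovers in the se–st interval produce the single-crossover classes st se ru and ST SE RU (51 + 42 = 93) plus the double crossovers (25).
RF(se–st) = (93 + 25) / 657 = 118/657 = 0.1796 → 18.0 map units.

18.0 map units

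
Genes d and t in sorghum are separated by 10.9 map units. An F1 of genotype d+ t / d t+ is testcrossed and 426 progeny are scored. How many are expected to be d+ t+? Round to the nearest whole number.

23

A map distance of 10.9 map units corresponds to a recombination frequency of 0.109.
The F1 is d+ t / d t+, so d+ t+ is a recombinant gamete class with expected frequency r/2 = 0.109/2 = 0.0545.
Expected number = 0.0545 × 426 = 23.22 ≈ 23.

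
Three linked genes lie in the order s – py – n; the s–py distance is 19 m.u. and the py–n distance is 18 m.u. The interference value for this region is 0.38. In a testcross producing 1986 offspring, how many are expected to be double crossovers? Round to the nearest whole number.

Map distances give recombination frequencies of 0.190 and 0.180 for the two intervals.
With interference 0.38 (so coincidence = 0.62), expected double-crossover frequency = 0.190 × 0.180 × 0.62 = 0.02120.
Expected number = 0.02120 × 1986 = 42.11 ≈ 42.

42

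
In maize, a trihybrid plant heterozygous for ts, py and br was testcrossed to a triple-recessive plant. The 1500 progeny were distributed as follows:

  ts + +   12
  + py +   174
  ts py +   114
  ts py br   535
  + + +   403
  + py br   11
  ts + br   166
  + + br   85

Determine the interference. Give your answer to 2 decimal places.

The two most frequent reciprocal classes, + + + and ts py br, are the parental types, so the F1 was + + + / ts py br.
The two rarest classes, ts + + and + py br, are the double crossovers. Comparing them with the parentals, only the ts allele has switched, so ts is the middle locus and the order is py – ts – br.
py–ts: (340 + 23)/1500 = 0.2420; ts–br: (199 + 23)/1500 = 0.1480.
Expected DCO frequency = 0.2420 × 0.1480 ≈ 0.03582; observed = 23/1500 ≈ 0.01533.
Coefficient of coincidence = 0.01533/0.03582 ≈ 0.43; interference = 1 − 0.43 = 0.57.

0.57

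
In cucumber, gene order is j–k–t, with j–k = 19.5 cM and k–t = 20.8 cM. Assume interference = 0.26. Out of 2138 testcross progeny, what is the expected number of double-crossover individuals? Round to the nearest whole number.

Map distances give recombination frequencies of 0.195 and 0.208 for the two intervals.
With interference 0.26 (so coincidence = 0.74), expected double-crossover frequency = 0.195 × 0.208 × 0.74 = 0.03001.
Expected number = 0.03001 × 2138 = 64.17 ≈ 64.

64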